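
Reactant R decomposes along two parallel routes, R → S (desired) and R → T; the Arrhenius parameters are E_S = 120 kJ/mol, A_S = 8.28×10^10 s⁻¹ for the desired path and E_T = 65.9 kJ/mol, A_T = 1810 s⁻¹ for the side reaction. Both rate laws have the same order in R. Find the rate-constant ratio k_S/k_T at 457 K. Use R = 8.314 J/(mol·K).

30.0

k_S/k_T = (A_S/A_T)·exp[−(E_S−E_T)/(RT)] = (A_S/A_T)·exp[(E_T−E_S)/(RT)].
(E_T−E_S)/(RT) = (65.9−120)×10³/(8.314×457) = -54100/3799 = -14.24.
k_S/k_T = (8.28×10^10/1810)·exp(-14.24) = 4.575×10^7 × 6.549×10^-7 = 30.0.
Since E_S > E_T, raising the temperature improves selectivity toward S.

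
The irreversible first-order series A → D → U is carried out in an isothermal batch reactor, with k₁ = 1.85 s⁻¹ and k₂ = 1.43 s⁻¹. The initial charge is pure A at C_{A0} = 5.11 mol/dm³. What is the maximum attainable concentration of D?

2.13 mol/dm³

For a first-order series the maximum intermediate yield is C_{D,max}/C_{A0} = (k₁/k₂)^[k₂/(k₂−k₁)].
= (1.85/1.43)^(1.43/(1.43−1.85)) = (1.294)^(-3.405) = 0.4161.
C_{D,max} = 0.4161×5.11 = 2.13 mol/dm³.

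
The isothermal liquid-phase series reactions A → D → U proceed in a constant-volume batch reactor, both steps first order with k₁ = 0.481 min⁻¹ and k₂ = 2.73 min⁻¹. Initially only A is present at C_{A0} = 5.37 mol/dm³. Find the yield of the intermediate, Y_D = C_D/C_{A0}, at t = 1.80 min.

For first-order series with pure A initially, C_D(t) = k₁C_{A0}/(k₂−k₁)·(e^(−k₁t) − e^(−k₂t)).
e^(−k₁t) = e^(−0.481×1.80) = e^(−0.8658) = 0.4207; e^(−k₂t) = e^(−4.914) = 0.007343.
C_D = 0.481×5.37/(2.73−0.481) × (0.4207−0.007343) = 1.148×0.4134 = 0.4748 mol/dm³.
Y_D = C_D/C_{A0} = 0.4748/5.37 = 0.0884.

0.0884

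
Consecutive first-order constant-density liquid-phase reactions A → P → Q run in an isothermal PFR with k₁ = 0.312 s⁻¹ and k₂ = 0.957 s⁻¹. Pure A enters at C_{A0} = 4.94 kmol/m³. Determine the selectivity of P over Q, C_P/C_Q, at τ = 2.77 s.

The intermediate concentration in a first-order A→B→C sequence is C_P = k₁C_{A0}(e^(−k₁τ) − e^(−k₂τ))/(k₂−k₁).
e^(−k₁τ) = e^(−0.312×2.77) = e^(−0.8642) = 0.4214; e^(−k₂τ) = e^(−2.651) = 0.07059.
C_P = 0.312×4.94/(0.957−0.312) × (0.4214−0.07059) = 2.390×0.3508 = 0.8382 kmol/m³.
C_A = C_{A0}e^(−k₁τ) = 2.082 kmol/m³, so C_Q = C_{A0}−C_A−C_P = 2.020 kmol/m³; C_P/C_Q = 0.415.

0.415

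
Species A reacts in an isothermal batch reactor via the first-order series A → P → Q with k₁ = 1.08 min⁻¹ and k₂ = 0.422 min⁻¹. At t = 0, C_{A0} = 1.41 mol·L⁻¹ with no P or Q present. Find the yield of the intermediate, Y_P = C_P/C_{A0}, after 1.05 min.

0.526

For first-order series with pure A initially, C_P(t) = k₁C_{A0}/(k₂−k₁)·(e^(−k₁t) − e^(−k₂t)).
e^(−k₁t) = e^(−1.08×1.05) = e^(−1.134) = 0.3217; e^(−k₂t) = e^(−0.4431) = 0.6420.
C_P = 1.08×1.41/(0.422−1.08) × (0.3217−0.6420) = (-2.314)×(-0.3203) = 0.7413 mol·L⁻¹.
Y_P = C_P/C_{A0} = 0.7413/1.41 = 0.526.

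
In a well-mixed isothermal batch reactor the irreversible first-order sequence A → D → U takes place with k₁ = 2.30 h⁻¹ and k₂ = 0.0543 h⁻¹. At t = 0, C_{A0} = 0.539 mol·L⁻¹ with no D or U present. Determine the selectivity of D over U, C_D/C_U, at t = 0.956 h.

28.3

Solving the coupled first-order balances gives C_D(t) = [k₁/(k₂−k₁)]·C_{A0}·(e^(−k₁t) − e^(−k₂t)).
e^(−k₁t) = e^(−2.30×0.956) = e^(−2.199) = 0.1109; e^(−k₂t) = e^(−0.05191) = 0.9494.
C_D = 2.30×0.539/(0.0543−2.30) × (0.1109−0.9494) = (-0.5520)×(-0.8385) = 0.4629 mol·L⁻¹.
C_A = C_{A0}e^(−k₁t) = 0.05979 mol·L⁻¹, so C_U = C_{A0}−C_A−C_D = 0.01634 mol·L⁻¹; C_D/C_U = 28.3.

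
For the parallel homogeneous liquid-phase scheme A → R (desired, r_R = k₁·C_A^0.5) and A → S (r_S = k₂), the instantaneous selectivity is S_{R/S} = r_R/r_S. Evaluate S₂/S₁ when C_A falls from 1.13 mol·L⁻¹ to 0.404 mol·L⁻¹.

S_{R/S} = (k₁/k₂)·C_A^0.5, so S₂/S₁ = (C_{A,2}/C_{A,1})^0.5.
= (0.404/1.13)^0.5 = (0.3575)^0.5 = 0.598.
Selectivity toward R falls as C_A falls — high-concentration operation is favoured.

0.598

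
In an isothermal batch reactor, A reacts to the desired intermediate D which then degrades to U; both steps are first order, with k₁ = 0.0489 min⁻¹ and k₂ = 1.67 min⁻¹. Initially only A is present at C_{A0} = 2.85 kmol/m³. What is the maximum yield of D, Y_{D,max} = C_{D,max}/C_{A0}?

0.0263

Evaluating C_D at t_opt = ln(k₂/k₁)/(k₂−k₁) gives C_{D,max}/C_{A0} = (k₁/k₂)^[k₂/(k₂−k₁)].
= (0.0489/1.67)^(1.67/(1.67−0.0489)) = (0.02928)^(1.030) = 0.02632.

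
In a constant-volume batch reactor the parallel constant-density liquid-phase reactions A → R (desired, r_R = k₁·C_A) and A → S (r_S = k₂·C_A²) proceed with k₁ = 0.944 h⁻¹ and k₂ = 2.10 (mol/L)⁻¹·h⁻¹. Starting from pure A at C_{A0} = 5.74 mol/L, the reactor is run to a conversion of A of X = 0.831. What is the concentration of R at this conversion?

C_A = C_{A0}(1−X) = 0.9701 mol/L.
Along a PFR/batch, dC_R/dC_A = −r_R/(r_R+r_S) = −k₁/(k₁+k₂·C_A).
Integrating from C_{A0} to C_A: C_R = (0.944/2.10)·ln[(0.944+2.10·5.74)/(0.944+2.10·0.970)] = 0.4495·ln(13.00/2.981) = 0.6619 mol/L.

0.662 mol/L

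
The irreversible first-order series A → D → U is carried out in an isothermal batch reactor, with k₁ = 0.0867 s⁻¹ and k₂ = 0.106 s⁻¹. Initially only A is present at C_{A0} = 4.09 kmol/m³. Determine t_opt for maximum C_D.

For first-order series the maximum of C_D occurs at t_opt = ln(k₂/k₁)/(k₂−k₁).
= ln(0.106/0.0867)/(0.106−0.0867) = ln(1.223)/0.01930 = 0.2010/0.01930 = 10.4 s.

10.4 s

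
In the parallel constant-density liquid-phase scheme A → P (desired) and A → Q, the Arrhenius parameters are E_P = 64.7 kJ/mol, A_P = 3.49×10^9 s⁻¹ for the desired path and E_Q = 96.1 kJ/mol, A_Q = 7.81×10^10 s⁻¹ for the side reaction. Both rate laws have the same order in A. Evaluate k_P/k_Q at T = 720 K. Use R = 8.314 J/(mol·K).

k_P/k_Q = (A_P/A_Q)·exp[−(E_P−E_Q)/(RT)] = (A_P/A_Q)·exp[(E_Q−E_P)/(RT)].
(E_Q−E_P)/(RT) = (96.1−64.7)×10³/(8.314×720) = 31400/5986 = 5.246.
k_P/k_Q = (3.49×10^9/7.81×10^10)·exp(5.246) = 0.04469 × 189.7 = 8.48.
Since E_P < E_Q, lowering the temperature improves selectivity toward P.

8.48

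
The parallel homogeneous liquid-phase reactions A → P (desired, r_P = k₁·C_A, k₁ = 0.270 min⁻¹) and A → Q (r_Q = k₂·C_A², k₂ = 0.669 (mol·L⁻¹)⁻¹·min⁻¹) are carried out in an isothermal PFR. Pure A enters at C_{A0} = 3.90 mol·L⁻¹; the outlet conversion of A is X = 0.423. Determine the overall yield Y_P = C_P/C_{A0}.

0.0500

C_A = C_{A0}(1−X) = 2.250 mol·L⁻¹.
Along a PFR/batch, dC_P/dC_A = −r_P/(r_P+r_Q) = −k₁/(k₁+k₂·C_A).
Integrating from C_{A0} to C_A: C_P = (0.270/0.669)·ln[(0.270+0.669·3.90)/(0.270+0.669·2.25)] = 0.4036·ln(2.879/1.775) = 0.1951 mol·L⁻¹.
Y_P = C_P/C_{A0} = 0.1951/3.90 = 0.0500.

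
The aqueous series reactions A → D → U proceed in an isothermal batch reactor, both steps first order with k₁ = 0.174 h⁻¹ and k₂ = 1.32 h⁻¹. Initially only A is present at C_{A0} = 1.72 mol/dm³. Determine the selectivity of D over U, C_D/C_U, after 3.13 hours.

For first-order series with pure A initially, C_D(t) = k₁C_{A0}/(k₂−k₁)·(e^(−k₁t) − e^(−k₂t)).
e^(−k₁t) = e^(−0.174×3.13) = e^(−0.5446) = 0.5801; e^(−k₂t) = e^(−4.132) = 0.01606.
C_D = 0.174×1.72/(1.32−0.174) × (0.5801−0.01606) = 0.2612×0.5640 = 0.1473 mol/dm³.
C_A = C_{A0}e^(−k₁t) = 0.9977 mol/dm³, so C_U = C_{A0}−C_A−C_D = 0.5750 mol/dm³; C_D/C_U = 0.256.

0.256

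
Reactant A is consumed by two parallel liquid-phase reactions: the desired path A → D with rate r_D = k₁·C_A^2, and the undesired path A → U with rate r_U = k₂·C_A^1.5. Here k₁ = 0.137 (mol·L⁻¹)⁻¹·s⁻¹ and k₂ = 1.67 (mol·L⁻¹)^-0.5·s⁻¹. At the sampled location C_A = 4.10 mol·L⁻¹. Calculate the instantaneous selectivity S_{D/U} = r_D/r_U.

0.166

S_{D/U} = r_D/r_U = (k₁·C_A^2)/(k₂·C_A^1.5) = (k₁/k₂)·C_A^0.5.
= (0.137×4.100^2) / (1.67×4.100^1.5) = 2.303/13.86 = 0.166.
Since the desired path is higher order in A, keeping C_A high (PFR or concentrated feed) favours D.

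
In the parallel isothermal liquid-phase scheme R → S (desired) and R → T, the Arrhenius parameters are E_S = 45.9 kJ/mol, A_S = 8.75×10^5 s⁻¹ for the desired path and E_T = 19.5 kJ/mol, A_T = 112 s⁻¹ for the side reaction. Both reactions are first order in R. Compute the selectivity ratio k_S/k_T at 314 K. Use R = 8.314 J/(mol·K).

k_S/k_T = (A_S/A_T)·exp[−(E_S−E_T)/(RT)] = (A_S/A_T)·exp[(E_T−E_S)/(RT)].
(E_T−E_S)/(RT) = (19.5−45.9)×10³/(8.314×314) = -26400/2611 = -10.11.
k_S/k_T = (8.75×10^5/112)·exp(-10.11) = 7812 × 4.056×10^-5 = 0.317.
Since E_S > E_T, raising the temperature improves selectivity toward S.

0.317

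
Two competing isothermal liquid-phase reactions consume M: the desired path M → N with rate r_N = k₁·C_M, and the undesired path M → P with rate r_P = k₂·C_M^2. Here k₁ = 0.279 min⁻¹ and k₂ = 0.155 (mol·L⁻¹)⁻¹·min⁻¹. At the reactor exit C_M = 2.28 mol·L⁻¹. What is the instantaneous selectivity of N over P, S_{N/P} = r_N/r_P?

S_{N/P} = r_N/r_P = (k₁·C_M)/(k₂·C_M^2) = (k₁/k₂)·C_M⁻¹.
= (0.279×2.280) / (0.155×2.280^2) = 0.6361/0.8058 = 0.789.
The undesired path is higher order in M, so low C_M (CSTR or dilute feed) favours N.

0.789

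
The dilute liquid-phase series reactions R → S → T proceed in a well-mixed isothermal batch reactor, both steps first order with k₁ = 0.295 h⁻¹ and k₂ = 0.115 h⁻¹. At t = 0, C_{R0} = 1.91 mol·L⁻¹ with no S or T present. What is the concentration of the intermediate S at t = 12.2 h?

0.684 mol·L⁻¹

For first-order series with pure R initially, C_S(t) = k₁C_{R0}/(k₂−k₁)·(e^(−k₁t) − e^(−k₂t)).
e^(−k₁t) = e^(−0.295×12.2) = e^(−3.599) = 0.02735; e^(−k₂t) = e^(−1.403) = 0.2459.
C_S = 0.295×1.91/(0.115−0.295) × (0.02735−0.2459) = (-3.130)×(-0.2185) = 0.6840 mol·L⁻¹.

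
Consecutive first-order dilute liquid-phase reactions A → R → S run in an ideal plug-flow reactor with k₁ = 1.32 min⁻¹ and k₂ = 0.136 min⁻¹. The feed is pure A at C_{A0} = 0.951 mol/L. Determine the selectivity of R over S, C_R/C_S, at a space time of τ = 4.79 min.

Solving the coupled first-order balances gives C_R(τ) = [k₁/(k₂−k₁)]·C_{A0}·(e^(−k₁τ) − e^(−k₂τ)).
e^(−k₁τ) = e^(−1.32×4.79) = e^(−6.323) = 0.001795; e^(−k₂τ) = e^(−0.6514) = 0.5213.
C_R = 1.32×0.951/(0.136−1.32) × (0.001795−0.5213) = (-1.060)×(-0.5195) = 0.5508 mol/L.
C_A = C_{A0}e^(−k₁τ) = 0.001707 mol/L, so C_S = C_{A0}−C_A−C_R = 0.3985 mol/L; C_R/C_S = 1.38.

1.38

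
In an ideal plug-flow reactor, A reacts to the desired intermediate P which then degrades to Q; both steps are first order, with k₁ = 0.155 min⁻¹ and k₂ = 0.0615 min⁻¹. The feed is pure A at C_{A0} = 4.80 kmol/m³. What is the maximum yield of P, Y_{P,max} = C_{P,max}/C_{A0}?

At the optimum, C_{P,max}/C_{A0} = (k₁/k₂)^[k₂/(k₂−k₁)].
= (0.155/0.0615)^(0.0615/(0.0615−0.155)) = (2.520)^(-0.6578) = 0.5444.

0.544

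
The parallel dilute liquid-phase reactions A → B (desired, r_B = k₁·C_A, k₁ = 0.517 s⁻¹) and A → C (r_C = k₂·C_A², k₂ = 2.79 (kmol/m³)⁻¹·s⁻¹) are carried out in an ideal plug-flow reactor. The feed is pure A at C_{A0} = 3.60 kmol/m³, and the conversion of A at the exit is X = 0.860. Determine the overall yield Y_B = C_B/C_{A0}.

C_A = C_{A0}(1−X) = 0.5040 kmol/m³.
Along a PFR/batch, dC_B/dC_A = −r_B/(r_B+r_C) = −k₁/(k₁+k₂·C_A).
Integrating from C_{A0} to C_A: C_B = (0.517/2.79)·ln[(0.517+2.79·3.60)/(0.517+2.79·0.504)] = 0.1853·ln(10.56/1.923) = 0.3156 kmol/m³.
Y_B = C_B/C_{A0} = 0.3156/3.60 = 0.0877.

0.0877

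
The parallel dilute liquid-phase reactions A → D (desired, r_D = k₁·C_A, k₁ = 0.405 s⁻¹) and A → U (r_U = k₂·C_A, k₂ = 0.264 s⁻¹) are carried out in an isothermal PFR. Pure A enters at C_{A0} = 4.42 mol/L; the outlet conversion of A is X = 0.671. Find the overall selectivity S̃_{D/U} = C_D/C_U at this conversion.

C_A = C_{A0}(1−X) = 1.454 mol/L.
Both paths are first order in A, so the instantaneous fraction to D is constant: dC_D/d(−C_A) = k₁/(k₁+k₂) = 0.6054.
C_D = 0.6054·(C_{A0}−C_A) = 0.6054×2.966 = 1.80 mol/L.
C_U = (C_{A0}−C_A)−C_D = 1.170 mol/L; S̃_{D/U} = 1.795/1.170 = 1.53.

1.53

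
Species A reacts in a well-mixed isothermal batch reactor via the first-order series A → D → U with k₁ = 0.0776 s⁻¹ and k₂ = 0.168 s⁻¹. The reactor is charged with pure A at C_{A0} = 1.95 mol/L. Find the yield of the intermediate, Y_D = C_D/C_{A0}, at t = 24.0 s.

For first-order series with pure A initially, C_D(t) = k₁C_{A0}/(k₂−k₁)·(e^(−k₁t) − e^(−k₂t)).
e^(−k₁t) = e^(−0.0776×24.0) = e^(−1.862) = 0.1553; e^(−k₂t) = e^(−4.032) = 0.01774.
C_D = 0.0776×1.95/(0.168−0.0776) × (0.1553−0.01774) = 1.674×0.1376 = 0.2303 mol/L.
Y_D = C_D/C_{A0} = 0.2303/1.95 = 0.118.

0.118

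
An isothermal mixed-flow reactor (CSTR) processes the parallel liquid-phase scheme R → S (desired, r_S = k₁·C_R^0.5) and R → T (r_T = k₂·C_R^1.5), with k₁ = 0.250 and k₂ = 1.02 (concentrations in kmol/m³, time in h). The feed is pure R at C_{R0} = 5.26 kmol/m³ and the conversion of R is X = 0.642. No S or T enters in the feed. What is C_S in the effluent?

0.389 kmol/m³

Exit C_R = C_{R0}(1−X) = 5.26×0.358 = 1.883 kmol/m³.
Rates in a CSTR are evaluated at the outlet concentration: r_S = 0.250×1.883^0.5 = 0.3431, r_T = 1.02×1.883^1.5 = 2.636.
Fraction of consumed R going to S: r_S/(r_S+r_T) = 0.1152.
C_S = 0.1152·C_{R0}·X = 0.1152×5.26×0.642 = 0.389 kmol/m³.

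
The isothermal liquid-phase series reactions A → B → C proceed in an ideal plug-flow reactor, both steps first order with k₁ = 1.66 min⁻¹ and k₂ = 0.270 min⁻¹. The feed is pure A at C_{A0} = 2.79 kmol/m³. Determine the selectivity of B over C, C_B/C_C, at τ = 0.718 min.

8.26

The intermediate concentration in a first-order A→B→C sequence is C_B = k₁C_{A0}(e^(−k₁τ) − e^(−k₂τ))/(k₂−k₁).
e^(−k₁τ) = e^(−1.66×0.718) = e^(−1.192) = 0.3036; e^(−k₂τ) = e^(−0.1939) = 0.8238.
C_B = 1.66×2.79/(0.270−1.66) × (0.3036−0.8238) = (-3.332)×(-0.5201) = 1.733 kmol/m³.
C_A = C_{A0}e^(−k₁τ) = 0.8472 kmol/m³, so C_C = C_{A0}−C_A−C_B = 0.2098 kmol/m³; C_B/C_C = 8.26.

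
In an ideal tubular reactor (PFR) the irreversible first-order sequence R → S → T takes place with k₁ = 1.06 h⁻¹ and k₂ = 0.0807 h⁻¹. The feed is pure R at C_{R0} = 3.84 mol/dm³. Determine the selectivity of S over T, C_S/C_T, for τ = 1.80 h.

For first-order series with pure R initially, C_S(τ) = k₁C_{R0}/(k₂−k₁)·(e^(−k₁τ) − e^(−k₂τ)).
e^(−k₁τ) = e^(−1.06×1.80) = e^(−1.908) = 0.1484; e^(−k₂τ) = e^(−0.1453) = 0.8648.
C_S = 1.06×3.84/(0.0807−1.06) × (0.1484−0.8648) = (-4.156)×(-0.7164) = 2.978 mol/dm³.
C_R = C_{R0}e^(−k₁τ) = 0.5698 mol/dm³, so C_T = C_{R0}−C_R−C_S = 0.2925 mol/dm³; C_S/C_T = 10.2.

10.2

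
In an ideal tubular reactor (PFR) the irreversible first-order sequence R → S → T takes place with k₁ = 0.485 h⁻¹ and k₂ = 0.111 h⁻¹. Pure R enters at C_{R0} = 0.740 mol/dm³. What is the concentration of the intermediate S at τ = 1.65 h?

0.368 mol/dm³

For first-order series with pure R initially, C_S(τ) = k₁C_{R0}/(k₂−k₁)·(e^(−k₁τ) − e^(−k₂τ)).
e^(−k₁τ) = e^(−0.485×1.65) = e^(−0.8002) = 0.4492; e^(−k₂τ) = e^(−0.1831) = 0.8326.
C_S = 0.485×0.740/(0.111−0.485) × (0.4492−0.8326) = (-0.9596)×(-0.3834) = 0.3679 mol/dm³.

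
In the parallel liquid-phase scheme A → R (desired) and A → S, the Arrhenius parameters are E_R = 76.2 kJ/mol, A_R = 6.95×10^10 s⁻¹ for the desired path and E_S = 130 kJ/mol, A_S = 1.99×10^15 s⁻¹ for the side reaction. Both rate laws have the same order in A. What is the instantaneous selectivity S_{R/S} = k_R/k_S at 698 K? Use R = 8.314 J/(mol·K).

Since both paths have the same order in A, the concentration cancels and S_{R/S} = k_R/k_S = (A_R/A_S)·exp[(E_S−E_R)/(RT)].
(E_S−E_R)/(RT) = (130−76.2)×10³/(8.314×698) = 53800/5803 = 9.271.
k_R/k_S = (6.95×10^10/1.99×10^15)·exp(9.271) = 3.492×10^-5 × 10623 = 0.371.

0.371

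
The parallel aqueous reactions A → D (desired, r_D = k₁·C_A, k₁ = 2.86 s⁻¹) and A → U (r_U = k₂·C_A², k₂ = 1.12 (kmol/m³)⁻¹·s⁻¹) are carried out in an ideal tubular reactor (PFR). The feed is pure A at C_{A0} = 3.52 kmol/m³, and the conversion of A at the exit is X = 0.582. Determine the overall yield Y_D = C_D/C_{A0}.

0.298

C_A = C_{A0}(1−X) = 1.471 kmol/m³.
Along a PFR/batch, dC_D/dC_A = −r_D/(r_D+r_U) = −k₁/(k₁+k₂·C_A).
Integrating from C_{A0} to C_A: C_D = (2.86/1.12)·ln[(2.86+1.12·3.52)/(2.86+1.12·1.47)] = 2.554·ln(6.802/4.508) = 1.051 kmol/m³.
Y_D = C_D/C_{A0} = 1.051/3.52 = 0.298.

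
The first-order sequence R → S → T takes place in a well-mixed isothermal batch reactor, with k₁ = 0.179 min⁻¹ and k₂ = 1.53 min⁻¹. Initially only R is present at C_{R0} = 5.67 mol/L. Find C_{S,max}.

At the optimum, C_{S,max}/C_{R0} = (k₁/k₂)^[k₂/(k₂−k₁)].
= (0.179/1.53)^(1.53/(1.53−0.179)) = (0.1170)^(1.132) = 0.08804.
C_{S,max} = 0.08804×5.67 = 0.499 mol/L.

0.499 mol/L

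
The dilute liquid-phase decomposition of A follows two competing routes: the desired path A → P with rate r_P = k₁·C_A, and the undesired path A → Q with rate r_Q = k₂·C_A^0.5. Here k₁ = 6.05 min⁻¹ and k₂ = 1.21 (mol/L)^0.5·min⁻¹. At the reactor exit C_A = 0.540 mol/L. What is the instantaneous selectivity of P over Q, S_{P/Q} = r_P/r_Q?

S_{P/Q} = r_P/r_Q = (k₁·C_A)/(k₂·C_A^0.5) = (k₁/k₂)·C_A^0.5.
= (6.05×0.5400) / (1.21×0.5400^0.5) = 3.267/0.8892 = 3.67.

3.67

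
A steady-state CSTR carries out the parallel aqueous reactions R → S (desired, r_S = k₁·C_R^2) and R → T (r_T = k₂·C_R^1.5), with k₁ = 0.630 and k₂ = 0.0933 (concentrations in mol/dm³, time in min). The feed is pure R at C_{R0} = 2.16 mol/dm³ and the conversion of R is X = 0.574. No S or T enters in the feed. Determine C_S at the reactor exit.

Exit C_R = C_{R0}(1−X) = 2.16×0.426 = 0.9202 mol/dm³.
Rates in a CSTR are evaluated at the outlet concentration: r_S = 0.630×0.9202^2 = 0.5334, r_T = 0.0933×0.9202^1.5 = 0.08235.
Fraction of consumed R going to S: r_S/(r_S+r_T) = 0.8663.
C_S = 0.8663·C_{R0}·X = 0.8663×2.16×0.574 = 1.07 mol/dm³.

1.07 mol/dm³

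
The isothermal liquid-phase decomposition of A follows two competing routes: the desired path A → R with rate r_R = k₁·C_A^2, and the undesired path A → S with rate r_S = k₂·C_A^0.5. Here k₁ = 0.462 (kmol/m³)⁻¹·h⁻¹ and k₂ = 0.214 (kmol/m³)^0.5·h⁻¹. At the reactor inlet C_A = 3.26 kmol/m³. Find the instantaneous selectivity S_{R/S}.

S_{R/S} = r_R/r_S = (k₁·C_A^2)/(k₂·C_A^0.5) = (k₁/k₂)·C_A^1.5.
= (0.462×3.260^2) / (0.214×3.260^0.5) = 4.910/0.3864 = 12.7.
Since the desired path is higher order in A, keeping C_A high (PFR or concentrated feed) favours R.

12.7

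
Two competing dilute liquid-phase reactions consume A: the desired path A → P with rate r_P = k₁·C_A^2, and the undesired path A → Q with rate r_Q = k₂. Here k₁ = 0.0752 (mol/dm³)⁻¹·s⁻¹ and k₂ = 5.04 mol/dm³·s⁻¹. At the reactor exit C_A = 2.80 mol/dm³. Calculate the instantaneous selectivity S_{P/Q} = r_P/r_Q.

0.117

S_{P/Q} = r_P/r_Q = (k₁·C_A^2)/(k₂) = (k₁/k₂)·C_A^2.
= (0.0752×2.800^2) / (5.04) = 0.5896/5.040 = 0.117.
Since the desired path is higher order in A, keeping C_A high (PFR or concentrated feed) favours P.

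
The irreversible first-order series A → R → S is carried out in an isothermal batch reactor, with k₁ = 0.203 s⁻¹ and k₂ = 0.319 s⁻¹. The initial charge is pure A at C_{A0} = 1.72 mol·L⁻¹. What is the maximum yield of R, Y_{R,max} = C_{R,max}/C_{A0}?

0.289

Evaluating C_R at t_opt = ln(k₂/k₁)/(k₂−k₁) gives C_{R,max}/C_{A0} = (k₁/k₂)^[k₂/(k₂−k₁)].
= (0.203/0.319)^(0.319/(0.319−0.203)) = (0.6364)^(2.750) = 0.2885.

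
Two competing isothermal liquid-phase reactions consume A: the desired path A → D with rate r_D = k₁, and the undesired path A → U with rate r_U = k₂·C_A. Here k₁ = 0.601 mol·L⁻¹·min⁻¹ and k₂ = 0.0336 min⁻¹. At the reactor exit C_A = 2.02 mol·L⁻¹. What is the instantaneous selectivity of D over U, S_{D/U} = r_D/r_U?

8.85

S_{D/U} = r_D/r_U = (k₁)/(k₂·C_A) = (k₁/k₂)·C_A⁻¹.
= (0.601) / (0.0336×2.020) = 0.6010/0.06787 = 8.85.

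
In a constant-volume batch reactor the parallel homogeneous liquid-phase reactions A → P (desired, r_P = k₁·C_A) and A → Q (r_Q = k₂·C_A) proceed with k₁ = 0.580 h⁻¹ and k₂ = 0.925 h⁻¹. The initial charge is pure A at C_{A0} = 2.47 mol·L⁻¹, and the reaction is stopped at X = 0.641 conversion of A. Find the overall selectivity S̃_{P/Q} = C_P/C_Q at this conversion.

C_A = C_{A0}(1−X) = 0.8867 mol·L⁻¹.
Both paths are first order in A, so the instantaneous fraction to P is constant: dC_P/d(−C_A) = k₁/(k₁+k₂) = 0.3854.
C_P = 0.3854·(C_{A0}−C_A) = 0.3854×1.583 = 0.610 mol·L⁻¹.
C_Q = (C_{A0}−C_A)−C_P = 0.9731 mol·L⁻¹; S̃_{P/Q} = 0.6102/0.9731 = 0.627.

0.627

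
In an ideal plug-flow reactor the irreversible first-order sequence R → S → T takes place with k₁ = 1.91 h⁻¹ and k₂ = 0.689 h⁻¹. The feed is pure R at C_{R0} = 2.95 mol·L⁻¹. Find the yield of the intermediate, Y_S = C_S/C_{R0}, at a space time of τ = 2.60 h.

For first-order series with pure R initially, C_S(τ) = k₁C_{R0}/(k₂−k₁)·(e^(−k₁τ) − e^(−k₂τ)).
e^(−k₁τ) = e^(−1.91×2.60) = e^(−4.966) = 0.006971; e^(−k₂τ) = e^(−1.791) = 0.1667.
C_S = 1.91×2.95/(0.689−1.91) × (0.006971−0.1667) = (-4.615)×(-0.1598) = 0.7372 mol·L⁻¹.
Y_S = C_S/C_{R0} = 0.7372/2.95 = 0.250.

0.250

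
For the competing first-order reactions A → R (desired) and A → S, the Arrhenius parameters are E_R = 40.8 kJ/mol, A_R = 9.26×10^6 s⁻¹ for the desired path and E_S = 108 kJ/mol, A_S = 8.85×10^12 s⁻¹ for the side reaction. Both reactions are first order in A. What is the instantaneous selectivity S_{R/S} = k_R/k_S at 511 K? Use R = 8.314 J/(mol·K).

With equal orders, S_{R/S} = k_R/k_S = (A_R/A_S)·exp[(E_S−E_R)/(RT)].
(E_S−E_R)/(RT) = (108−40.8)×10³/(8.314×511) = 67200/4248 = 15.82.
k_R/k_S = (9.26×10^6/8.85×10^12)·exp(15.82) = 1.046×10^-6 × 7.404×10^6 = 7.75.

7.75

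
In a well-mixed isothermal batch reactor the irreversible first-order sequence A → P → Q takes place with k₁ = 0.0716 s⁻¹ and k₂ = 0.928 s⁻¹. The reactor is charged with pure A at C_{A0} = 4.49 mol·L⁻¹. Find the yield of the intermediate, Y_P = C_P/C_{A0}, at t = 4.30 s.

For first-order series with pure A initially, C_P(t) = k₁C_{A0}/(k₂−k₁)·(e^(−k₁t) − e^(−k₂t)).
e^(−k₁t) = e^(−0.0716×4.30) = e^(−0.3079) = 0.7350; e^(−k₂t) = e^(−3.990) = 0.01849.
C_P = 0.0716×4.49/(0.928−0.0716) × (0.7350−0.01849) = 0.3754×0.7165 = 0.2690 mol·L⁻¹.
Y_P = C_P/C_{A0} = 0.2690/4.49 = 0.0599.

0.0599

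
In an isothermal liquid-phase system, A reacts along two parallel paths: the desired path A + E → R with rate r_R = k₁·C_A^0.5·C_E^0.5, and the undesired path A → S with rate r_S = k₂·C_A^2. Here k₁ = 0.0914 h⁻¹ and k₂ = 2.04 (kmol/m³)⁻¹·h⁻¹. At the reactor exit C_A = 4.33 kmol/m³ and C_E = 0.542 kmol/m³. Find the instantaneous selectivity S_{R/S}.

S_{R/S} = r_R/r_S = (k₁·C_A^0.5·C_E^0.5)/(k₂·C_A^2) = (k₁/k₂)·C_A^-1.5·C_E^0.5.
= (0.0914×4.330^0.5×0.5420^0.5) / (2.04×4.330^2) = 0.1400/38.25 = 0.00366.
The undesired path is higher order in A, so low C_A (CSTR or dilute feed) favours R.

0.00366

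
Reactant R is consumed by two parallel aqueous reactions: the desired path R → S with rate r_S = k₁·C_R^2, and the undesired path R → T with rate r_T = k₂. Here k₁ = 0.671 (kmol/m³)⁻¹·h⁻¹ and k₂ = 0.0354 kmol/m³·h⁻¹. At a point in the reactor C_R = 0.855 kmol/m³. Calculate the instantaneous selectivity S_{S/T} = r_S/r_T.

S_{S/T} = r_S/r_T = (k₁·C_R^2)/(k₂) = (k₁/k₂)·C_R^2.
= (0.671×0.8550^2) / (0.0354) = 0.4905/0.03540 = 13.9.
Since the desired path is higher order in R, keeping C_R high (PFR or concentrated feed) favours S.

13.9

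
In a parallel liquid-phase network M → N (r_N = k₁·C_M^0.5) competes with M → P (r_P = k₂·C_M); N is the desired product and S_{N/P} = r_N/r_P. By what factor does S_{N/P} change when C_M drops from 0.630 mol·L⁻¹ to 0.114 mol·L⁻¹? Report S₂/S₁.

2.35

S_{N/P} = (k₁/k₂)·C_M^-0.5, so S₂/S₁ = (C_{M,2}/C_{M,1})^-0.5.
= (0.114/0.630)^(-0.5) = (0.1810)^(-0.5) = 2.35.
Selectivity toward N rises as C_M falls — low-concentration operation is favoured.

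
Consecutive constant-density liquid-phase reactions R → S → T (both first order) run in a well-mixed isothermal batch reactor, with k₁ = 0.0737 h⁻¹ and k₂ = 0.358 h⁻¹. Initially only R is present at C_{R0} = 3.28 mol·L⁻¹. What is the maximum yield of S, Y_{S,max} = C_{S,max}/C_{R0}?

At the optimum, C_{S,max}/C_{R0} = (k₁/k₂)^[k₂/(k₂−k₁)].
= (0.0737/0.358)^(0.358/(0.358−0.0737)) = (0.2059)^(1.259) = 0.1367.

0.137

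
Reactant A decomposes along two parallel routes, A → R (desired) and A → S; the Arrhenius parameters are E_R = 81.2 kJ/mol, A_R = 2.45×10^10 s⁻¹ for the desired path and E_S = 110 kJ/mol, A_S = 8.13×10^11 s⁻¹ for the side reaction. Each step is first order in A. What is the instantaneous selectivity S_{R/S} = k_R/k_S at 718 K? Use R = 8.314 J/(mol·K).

3.75

Since both paths have the same order in A, the concentration cancels and S_{R/S} = k_R/k_S = (A_R/A_S)·exp[(E_S−E_R)/(RT)].
(E_S−E_R)/(RT) = (110−81.2)×10³/(8.314×718) = 28800/5969 = 4.825.
k_R/k_S = (2.45×10^10/8.13×10^11)·exp(4.825) = 0.03014 × 124.5 = 3.75.
Since E_R < E_S, lowering the temperature improves selectivity toward R.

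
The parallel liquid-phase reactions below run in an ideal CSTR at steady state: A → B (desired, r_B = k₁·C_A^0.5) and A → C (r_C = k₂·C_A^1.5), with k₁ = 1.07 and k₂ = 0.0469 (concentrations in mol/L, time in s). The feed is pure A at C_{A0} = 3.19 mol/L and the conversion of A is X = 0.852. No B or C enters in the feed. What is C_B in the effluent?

Exit C_A = C_{A0}(1−X) = 3.19×0.148 = 0.4721 mol/L.
In a CSTR the entire volume is at exit conditions, so r_B = 1.07×0.4721^0.5 = 0.7352 and r_C = 0.0469×0.4721^1.5 = 0.01521.
Fraction of consumed A going to B: r_B/(r_B+r_C) = 0.9797.
C_B = 0.9797·C_{A0}·X = 0.9797×3.19×0.852 = 2.66 mol/L.

2.66 mol/L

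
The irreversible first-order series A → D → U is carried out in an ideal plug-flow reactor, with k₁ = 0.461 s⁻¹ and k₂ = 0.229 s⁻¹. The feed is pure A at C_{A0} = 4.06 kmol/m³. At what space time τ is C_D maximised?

Setting dC_D/dτ = 0 gives τ_opt = ln(k₂/k₁)/(k₂−k₁).
= ln(0.229/0.461)/(0.229−0.461) = ln(0.4967)/-0.2320 = -0.6997/-0.2320 = 3.02 s.

3.02 s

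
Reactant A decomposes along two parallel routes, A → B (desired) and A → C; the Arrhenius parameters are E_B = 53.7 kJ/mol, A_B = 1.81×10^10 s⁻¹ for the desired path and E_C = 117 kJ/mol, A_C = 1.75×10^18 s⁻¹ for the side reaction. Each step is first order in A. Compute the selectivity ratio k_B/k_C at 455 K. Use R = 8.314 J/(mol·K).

0.191

k_B/k_C = (A_B/A_C)·exp[−(E_B−E_C)/(RT)] = (A_B/A_C)·exp[(E_C−E_B)/(RT)].
(E_C−E_B)/(RT) = (117−53.7)×10³/(8.314×455) = 63300/3783 = 16.73.
k_B/k_C = (1.81×10^10/1.75×10^18)·exp(16.73) = 1.034×10^-8 × 1.850×10^7 = 0.191.
Since E_B < E_C, lowering the temperature improves selectivity toward B.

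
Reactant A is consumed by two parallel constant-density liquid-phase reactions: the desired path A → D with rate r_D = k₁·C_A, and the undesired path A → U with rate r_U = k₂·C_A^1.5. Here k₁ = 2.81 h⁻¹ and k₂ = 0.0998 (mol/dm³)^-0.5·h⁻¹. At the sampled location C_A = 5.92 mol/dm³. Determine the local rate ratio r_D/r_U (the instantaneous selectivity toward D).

S_{D/U} = r_D/r_U = (k₁·C_A)/(k₂·C_A^1.5) = (k₁/k₂)·C_A^-0.5.
= (2.81×5.920) / (0.0998×5.920^1.5) = 16.64/1.438 = 11.6.

11.6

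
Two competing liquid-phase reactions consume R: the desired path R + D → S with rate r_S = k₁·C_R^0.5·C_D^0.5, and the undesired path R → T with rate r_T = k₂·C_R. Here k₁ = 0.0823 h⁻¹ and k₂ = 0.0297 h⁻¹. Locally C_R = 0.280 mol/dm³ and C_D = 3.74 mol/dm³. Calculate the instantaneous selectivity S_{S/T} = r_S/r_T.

S_{S/T} = r_S/r_T = (k₁·C_R^0.5·C_D^0.5)/(k₂·C_R) = (k₁/k₂)·C_R^-0.5·C_D^0.5.
= (0.0823×0.2800^0.5×3.740^0.5) / (0.0297×0.2800) = 0.08422/0.008316 = 10.1.

10.1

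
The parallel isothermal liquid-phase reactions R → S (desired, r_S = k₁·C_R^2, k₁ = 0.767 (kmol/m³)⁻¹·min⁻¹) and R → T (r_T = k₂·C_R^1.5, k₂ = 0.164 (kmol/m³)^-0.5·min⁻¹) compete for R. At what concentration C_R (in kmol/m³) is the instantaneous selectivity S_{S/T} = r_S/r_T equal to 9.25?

3.91 kmol/m³

S_{S/T} = (k₁/k₂)·C_R^0.5 ⇒ C_R = (S·k₂/k₁)^(2).
= (9.25×0.164/0.767)^(2) = (1.978)^(2) = 3.91 kmol/m³.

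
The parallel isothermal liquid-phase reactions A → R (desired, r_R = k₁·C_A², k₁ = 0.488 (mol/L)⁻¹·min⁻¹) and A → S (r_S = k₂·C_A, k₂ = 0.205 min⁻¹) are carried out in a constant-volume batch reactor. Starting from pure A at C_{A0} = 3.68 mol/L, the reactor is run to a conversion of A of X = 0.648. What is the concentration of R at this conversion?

2.02 mol/L

C_A = C_{A0}(1−X) = 1.295 mol/L.
Along a PFR/batch, dC_S/dC_A = −r_S/(r_R+r_S) = −k₂/(k₂+k₁·C_A).
Integrating from C_{A0} to C_A: C_S = (0.205/0.488)·ln[(0.205+0.488·3.68)/(0.205+0.488·1.30)] = 0.4201·ln(2.001/0.8371) = 0.3660 mol/L.
Then C_R = (C_{A0}−C_A) − C_S = 2.385 − 0.3660 = 2.019 mol/L.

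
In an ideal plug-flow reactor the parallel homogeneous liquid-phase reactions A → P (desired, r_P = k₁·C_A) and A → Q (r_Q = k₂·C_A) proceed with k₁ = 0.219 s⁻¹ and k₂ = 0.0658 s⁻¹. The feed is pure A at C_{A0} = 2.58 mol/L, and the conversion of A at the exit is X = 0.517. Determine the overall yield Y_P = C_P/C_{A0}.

0.398

C_A = C_{A0}(1−X) = 1.246 mol/L.
Both paths are first order in A, so the instantaneous fraction to P is constant: dC_P/d(−C_A) = k₁/(k₁+k₂) = 0.7690.
C_P = 0.7690·(C_{A0}−C_A) = 0.7690×1.334 = 1.03 mol/L.
Y_P = C_P/C_{A0} = 1.026/2.58 = 0.398.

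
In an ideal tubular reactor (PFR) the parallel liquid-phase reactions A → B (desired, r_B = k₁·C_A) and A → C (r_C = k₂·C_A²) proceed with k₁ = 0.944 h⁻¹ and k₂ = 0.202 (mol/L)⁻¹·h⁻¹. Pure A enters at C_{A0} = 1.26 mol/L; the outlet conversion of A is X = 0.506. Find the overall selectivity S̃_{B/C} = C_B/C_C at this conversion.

5.00

C_A = C_{A0}(1−X) = 0.6224 mol/L.
Along a PFR/batch, dC_B/dC_A = −r_B/(r_B+r_C) = −k₁/(k₁+k₂·C_A).
Integrating from C_{A0} to C_A: C_B = (0.944/0.202)·ln[(0.944+0.202·1.26)/(0.944+0.202·0.622)] = 4.673·ln(1.199/1.070) = 0.5312 mol/L.
C_C = (C_{A0}−C_A)−C_B = 0.1063 mol/L; S̃_{B/C} = 0.5312/0.1063 = 5.00.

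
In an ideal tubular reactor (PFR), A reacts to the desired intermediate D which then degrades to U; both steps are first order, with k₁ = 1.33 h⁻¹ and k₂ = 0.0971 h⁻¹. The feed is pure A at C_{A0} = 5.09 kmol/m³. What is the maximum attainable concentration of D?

Evaluating C_D at τ_opt = ln(k₂/k₁)/(k₂−k₁) gives C_{D,max}/C_{A0} = (k₁/k₂)^[k₂/(k₂−k₁)].
= (1.33/0.0971)^(0.0971/(0.0971−1.33)) = (13.70)^(-0.07876) = 0.8137.
C_{D,max} = 0.8137×5.09 = 4.14 kmol/m³.

4.14 kmol/m³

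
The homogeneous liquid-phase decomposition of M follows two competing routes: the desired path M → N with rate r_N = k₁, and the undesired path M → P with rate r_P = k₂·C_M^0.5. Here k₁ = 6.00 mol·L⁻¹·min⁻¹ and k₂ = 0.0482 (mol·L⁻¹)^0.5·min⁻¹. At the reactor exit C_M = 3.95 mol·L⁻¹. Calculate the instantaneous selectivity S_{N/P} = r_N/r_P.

62.6

S_{N/P} = r_N/r_P = (k₁)/(k₂·C_M^0.5) = (k₁/k₂)·C_M^-0.5.
= (6.00) / (0.0482×3.950^0.5) = 6.000/0.09580 = 62.6.
The undesired path is higher order in M, so low C_M (CSTR or dilute feed) favours N.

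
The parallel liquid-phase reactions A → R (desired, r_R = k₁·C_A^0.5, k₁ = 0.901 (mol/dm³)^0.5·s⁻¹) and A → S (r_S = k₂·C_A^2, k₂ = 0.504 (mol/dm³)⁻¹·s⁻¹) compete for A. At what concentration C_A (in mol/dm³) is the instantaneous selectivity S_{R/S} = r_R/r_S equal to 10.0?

S_{R/S} = (k₁/k₂)·C_A^-1.5 ⇒ C_A = (S·k₂/k₁)^(1/(-1.5)).
= (10.0×0.504/0.901)^(-0.6667) = (5.594)^(-0.6667) = 0.317 mol/dm³.

0.317 mol/dm³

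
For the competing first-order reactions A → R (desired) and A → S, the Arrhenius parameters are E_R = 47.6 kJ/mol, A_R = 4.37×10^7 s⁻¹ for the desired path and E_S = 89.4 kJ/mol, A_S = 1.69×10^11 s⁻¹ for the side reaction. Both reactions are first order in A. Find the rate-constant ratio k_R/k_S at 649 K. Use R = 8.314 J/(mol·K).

Since both paths have the same order in A, the concentration cancels and S_{R/S} = k_R/k_S = (A_R/A_S)·exp[(E_S−E_R)/(RT)].
(E_S−E_R)/(RT) = (89.4−47.6)×10³/(8.314×649) = 41800/5396 = 7.747.
k_R/k_S = (4.37×10^7/1.69×10^11)·exp(7.747) = 2.586×10^-4 × 2314 = 0.598.
Since E_R < E_S, lowering the temperature improves selectivity toward R.

0.598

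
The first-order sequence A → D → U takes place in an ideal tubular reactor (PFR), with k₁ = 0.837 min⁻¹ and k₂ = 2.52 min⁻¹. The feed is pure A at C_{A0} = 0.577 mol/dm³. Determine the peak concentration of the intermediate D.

0.111 mol/dm³

Evaluating C_D at τ_opt = ln(k₂/k₁)/(k₂−k₁) gives C_{D,max}/C_{A0} = (k₁/k₂)^[k₂/(k₂−k₁)].
= (0.837/2.52)^(2.52/(2.52−0.837)) = (0.3321)^(1.497) = 0.1920.
C_{D,max} = 0.1920×0.577 = 0.111 mol/dm³.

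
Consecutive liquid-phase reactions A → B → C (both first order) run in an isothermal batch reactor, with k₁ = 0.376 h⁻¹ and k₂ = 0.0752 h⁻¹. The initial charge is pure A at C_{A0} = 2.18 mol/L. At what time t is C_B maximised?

5.35 h

Setting dC_B/dt = 0 gives t_opt = ln(k₂/k₁)/(k₂−k₁).
= ln(0.0752/0.376)/(0.0752−0.376) = ln(0.2000)/-0.3008 = -1.609/-0.3008 = 5.35 h.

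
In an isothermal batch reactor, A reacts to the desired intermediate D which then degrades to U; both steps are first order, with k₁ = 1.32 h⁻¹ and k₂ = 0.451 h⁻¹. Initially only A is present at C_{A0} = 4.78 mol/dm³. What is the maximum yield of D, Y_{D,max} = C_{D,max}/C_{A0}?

Evaluating C_D at t_opt = ln(k₂/k₁)/(k₂−k₁) gives C_{D,max}/C_{A0} = (k₁/k₂)^[k₂/(k₂−k₁)].
= (1.32/0.451)^(0.451/(0.451−1.32)) = (2.927)^(-0.5190) = 0.5727.

0.573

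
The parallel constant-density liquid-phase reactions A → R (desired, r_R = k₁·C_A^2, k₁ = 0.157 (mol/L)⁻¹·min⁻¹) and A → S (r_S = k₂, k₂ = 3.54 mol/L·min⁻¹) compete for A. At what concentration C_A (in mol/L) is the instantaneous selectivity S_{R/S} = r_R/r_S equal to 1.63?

6.06 mol/L

S_{R/S} = (k₁/k₂)·C_A^2 ⇒ C_A = (S·k₂/k₁)^(0.5).
= (1.63×3.54/0.157)^(0.5) = (36.75)^(0.5) = 6.06 mol/L.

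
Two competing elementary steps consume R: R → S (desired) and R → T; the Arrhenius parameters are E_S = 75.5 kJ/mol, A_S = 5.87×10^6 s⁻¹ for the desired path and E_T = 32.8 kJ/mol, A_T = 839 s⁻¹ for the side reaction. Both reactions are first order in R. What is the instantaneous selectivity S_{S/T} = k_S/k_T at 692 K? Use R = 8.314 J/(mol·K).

4.18

k_S/k_T = (A_S/A_T)·exp[−(E_S−E_T)/(RT)] = (A_S/A_T)·exp[(E_T−E_S)/(RT)].
(E_T−E_S)/(RT) = (32.8−75.5)×10³/(8.314×692) = -42700/5753 = -7.422.
k_S/k_T = (5.87×10^6/839)·exp(-7.422) = 6996 × 5.980×10^-4 = 4.18.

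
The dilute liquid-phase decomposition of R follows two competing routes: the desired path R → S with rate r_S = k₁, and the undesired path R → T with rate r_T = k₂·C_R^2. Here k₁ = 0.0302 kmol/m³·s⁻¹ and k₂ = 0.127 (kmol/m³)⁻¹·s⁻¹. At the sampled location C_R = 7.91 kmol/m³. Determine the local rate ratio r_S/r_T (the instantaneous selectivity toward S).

0.00380

S_{S/T} = r_S/r_T = (k₁)/(k₂·C_R^2) = (k₁/k₂)·C_R^-2.
= (0.0302) / (0.127×7.910^2) = 0.03020/7.946 = 0.00380.
The undesired path is higher order in R, so low C_R (CSTR or dilute feed) favours S.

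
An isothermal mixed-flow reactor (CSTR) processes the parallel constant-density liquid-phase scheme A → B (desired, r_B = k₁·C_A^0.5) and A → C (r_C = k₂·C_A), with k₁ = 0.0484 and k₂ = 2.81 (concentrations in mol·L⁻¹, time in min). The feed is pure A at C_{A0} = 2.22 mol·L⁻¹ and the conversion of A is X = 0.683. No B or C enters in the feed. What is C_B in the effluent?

Exit C_A = C_{A0}(1−X) = 2.22×0.317 = 0.7037 mol·L⁻¹.
In a CSTR the entire volume is at exit conditions, so r_B = 0.0484×0.7037^0.5 = 0.04060 and r_C = 2.81×0.7037 = 1.978.
Fraction of consumed A going to B: r_B/(r_B+r_C) = 0.02012.
C_B = 0.02012·C_{A0}·X = 0.02012×2.22×0.683 = 0.0305 mol·L⁻¹.

0.0305 mol·L⁻¹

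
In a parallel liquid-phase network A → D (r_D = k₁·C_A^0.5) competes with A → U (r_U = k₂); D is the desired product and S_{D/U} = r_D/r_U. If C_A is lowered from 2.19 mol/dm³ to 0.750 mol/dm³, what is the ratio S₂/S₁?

0.585

S_{D/U} = (k₁/k₂)·C_A^0.5, so S₂/S₁ = (C_{A,2}/C_{A,1})^0.5.
= (0.750/2.19)^0.5 = (0.3425)^0.5 = 0.585.
Selectivity toward D falls as C_A falls — high-concentration operation is favoured.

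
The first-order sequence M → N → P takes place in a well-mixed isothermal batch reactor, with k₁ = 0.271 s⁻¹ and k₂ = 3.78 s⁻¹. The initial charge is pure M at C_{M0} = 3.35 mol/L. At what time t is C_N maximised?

The intermediate peaks when r₁ = r₂, i.e. k₁e^(−k₁t) = k₂e^(−k₂t), giving t_opt = ln(k₂/k₁)/(k₂−k₁).
= ln(3.78/0.271)/(3.78−0.271) = ln(13.95)/3.509 = 2.635/3.509 = 0.751 s.

0.751 s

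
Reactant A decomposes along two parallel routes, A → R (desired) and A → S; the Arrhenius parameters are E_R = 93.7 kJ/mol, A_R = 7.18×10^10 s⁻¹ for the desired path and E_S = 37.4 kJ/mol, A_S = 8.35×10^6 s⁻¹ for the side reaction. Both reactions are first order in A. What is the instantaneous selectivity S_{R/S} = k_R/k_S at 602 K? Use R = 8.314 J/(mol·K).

0.112

k_R/k_S = (A_R/A_S)·exp[−(E_R−E_S)/(RT)] = (A_R/A_S)·exp[(E_S−E_R)/(RT)].
(E_S−E_R)/(RT) = (37.4−93.7)×10³/(8.314×602) = -56300/5005 = -11.25.
k_R/k_S = (7.18×10^10/8.35×10^6)·exp(-11.25) = 8599 × 1.302×10^-5 = 0.112.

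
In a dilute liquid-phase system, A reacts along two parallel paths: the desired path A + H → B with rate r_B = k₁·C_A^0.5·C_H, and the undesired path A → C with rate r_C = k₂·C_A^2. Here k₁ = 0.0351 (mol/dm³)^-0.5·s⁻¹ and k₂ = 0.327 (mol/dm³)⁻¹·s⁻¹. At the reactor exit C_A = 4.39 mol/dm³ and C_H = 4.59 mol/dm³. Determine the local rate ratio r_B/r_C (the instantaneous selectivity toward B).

0.0536

S_{B/C} = r_B/r_C = (k₁·C_A^0.5·C_H)/(k₂·C_A^2) = (k₁/k₂)·C_A^-1.5·C_H.
= (0.0351×4.390^0.5×4.590) / (0.327×4.390^2) = 0.3376/6.302 = 0.0536.
The undesired path is higher order in A, so low C_A (CSTR or dilute feed) favours B.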